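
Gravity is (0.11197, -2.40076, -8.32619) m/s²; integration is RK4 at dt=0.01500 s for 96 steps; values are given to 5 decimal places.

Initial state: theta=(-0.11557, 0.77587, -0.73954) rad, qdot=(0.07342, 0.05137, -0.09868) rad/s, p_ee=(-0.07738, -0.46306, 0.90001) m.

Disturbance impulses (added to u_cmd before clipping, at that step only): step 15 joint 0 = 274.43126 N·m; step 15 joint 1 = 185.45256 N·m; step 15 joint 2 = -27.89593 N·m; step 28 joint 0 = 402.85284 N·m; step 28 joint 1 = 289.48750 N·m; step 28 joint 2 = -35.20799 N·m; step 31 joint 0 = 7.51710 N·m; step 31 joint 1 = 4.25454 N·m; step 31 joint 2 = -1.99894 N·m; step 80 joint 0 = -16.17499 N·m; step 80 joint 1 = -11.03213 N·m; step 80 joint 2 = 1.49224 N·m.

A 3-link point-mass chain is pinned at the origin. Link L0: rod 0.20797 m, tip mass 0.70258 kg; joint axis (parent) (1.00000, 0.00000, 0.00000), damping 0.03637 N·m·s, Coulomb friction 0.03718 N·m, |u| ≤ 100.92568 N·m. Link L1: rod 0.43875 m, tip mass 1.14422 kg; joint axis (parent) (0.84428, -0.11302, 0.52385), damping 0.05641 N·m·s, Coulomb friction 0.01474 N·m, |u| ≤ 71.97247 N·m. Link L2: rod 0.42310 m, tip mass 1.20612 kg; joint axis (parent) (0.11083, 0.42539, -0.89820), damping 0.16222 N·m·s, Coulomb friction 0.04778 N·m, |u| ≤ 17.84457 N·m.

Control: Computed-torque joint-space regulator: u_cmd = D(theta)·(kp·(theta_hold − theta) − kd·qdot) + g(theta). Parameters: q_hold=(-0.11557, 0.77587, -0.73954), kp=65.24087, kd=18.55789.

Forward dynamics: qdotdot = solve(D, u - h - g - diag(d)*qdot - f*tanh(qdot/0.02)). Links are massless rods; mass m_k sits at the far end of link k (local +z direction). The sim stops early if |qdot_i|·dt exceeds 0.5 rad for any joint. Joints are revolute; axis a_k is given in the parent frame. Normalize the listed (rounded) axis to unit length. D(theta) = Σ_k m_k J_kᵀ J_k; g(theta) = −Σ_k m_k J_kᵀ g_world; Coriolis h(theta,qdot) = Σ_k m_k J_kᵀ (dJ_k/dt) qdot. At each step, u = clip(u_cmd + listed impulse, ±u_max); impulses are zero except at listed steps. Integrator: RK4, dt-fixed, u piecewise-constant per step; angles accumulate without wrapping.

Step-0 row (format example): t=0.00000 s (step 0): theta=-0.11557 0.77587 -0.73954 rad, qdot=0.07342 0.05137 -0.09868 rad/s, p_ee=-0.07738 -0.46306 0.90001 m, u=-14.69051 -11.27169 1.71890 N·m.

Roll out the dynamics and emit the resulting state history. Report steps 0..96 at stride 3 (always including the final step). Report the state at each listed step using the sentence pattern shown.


t=0.04500 s (step 3): theta=-0.11324 0.77717 -0.74091 rad, qdot=0.02913 0.01565 -0.00183 rad/s, p_ee=-0.07726 -0.46609 0.89824 m, u=-12.65454 -9.84686 1.49540 N·m.
t=0.09000 s (step 6): theta=-0.11261 0.77762 -0.74094 rad, qdot=0.00309 0.00466 0.00034 rad/s, p_ee=-0.07716 -0.46694 0.89775 m, u=-11.70685 -9.18081 1.40955 N·m.
t=0.13500 s (step 9): theta=-0.11269 0.77765 -0.74090 rad, qdot=-0.00505 -0.00274 0.00118 rad/s, p_ee=-0.07715 -0.46688 0.89778 m, u=-11.28068 -8.87556 1.37213 N·m.
t=0.18000 s (step 12): theta=-0.11298 0.77745 -0.74084 rad, qdot=-0.00727 -0.00578 0.00133 rad/s, p_ee=-0.07719 -0.46649 0.89801 m, u=-11.09133 -8.73921 1.35585 N·m.
t=0.22500 s (step 15): theta=-0.11331 0.77717 -0.74078 rad, qdot=-0.00740 -0.00637 0.00130 rad/s, p_ee=-0.07724 -0.46601 0.89829 m, u=100.92568 71.97247 -17.84457 N·m.
t=0.27000 s (step 18): theta=-0.12277 0.81102 -0.89432 rad, qdot=-0.01475 0.40144 -2.17702 rad/s, p_ee=-0.08605 -0.49250 0.86992 m, u=-29.95503 -22.42333 4.58147 N·m.
t=0.31500 s (step 21): theta=-0.12082 0.81895 -0.93871 rad, qdot=0.05895 0.02915 -0.16514 rad/s, p_ee=-0.08820 -0.50316 0.85962 m, u=-19.26785 -14.74781 2.78451 N·m.
t=0.36000 s (step 24): theta=-0.11913 0.81762 -0.93316 rad, qdot=0.01115 -0.06875 0.28117 rad/s, p_ee=-0.08804 -0.50329 0.86011 m, u=-14.27411 -11.13950 2.06157 N·m.
t=0.40500 s (step 27): theta=-0.11928 0.81366 -0.91817 rad, qdot=-0.01287 -0.10219 0.36429 rad/s, p_ee=-0.08765 -0.49938 0.86393 m, u=-12.02347 -9.49299 1.75755 N·m.
t=0.45000 s (step 30): theta=-0.12051 0.82407 -1.00106 rad, qdot=0.06097 0.33296 -2.77810 rad/s, p_ee=-0.09213 -0.51243 0.84866 m, u=-35.92158 -26.81424 5.79994 N·m.
t=0.49500 s (step 33): theta=-0.11545 0.82769 -1.06972 rad, qdot=0.11876 -0.07778 -0.57777 rad/s, p_ee=-0.09617 -0.52542 0.83463 m, u=-23.41297 -17.57772 3.73318 N·m.
t=0.54000 s (step 36): theta=-0.11218 0.82282 -1.06701 rad, qdot=0.02385 -0.12896 0.43487 rad/s, p_ee=-0.09726 -0.52505 0.83559 m, u=-15.88957 -12.23350 2.48349 N·m.
t=0.58500 s (step 39): theta=-0.11240 0.81657 -1.04190 rad, qdot=-0.02458 -0.14657 0.63373 rad/s, p_ee=-0.09711 -0.51879 0.84220 m, u=-12.49242 -9.77971 1.97199 N·m.
t=0.63000 s (step 42): theta=-0.11390 0.81002 -1.01294 rad, qdot=-0.03929 -0.14164 0.64003 rad/s, p_ee=-0.09661 -0.51086 0.85005 m, u=-11.02925 -8.71724 1.75012 N·m.
t=0.67500 s (step 45): theta=-0.11574 0.80405 -0.98516 rad, qdot=-0.04131 -0.12282 0.59255 rad/s, p_ee=-0.09588 -0.50303 0.85752 m, u=-10.45145 -8.30631 1.65060 N·m.
t=0.72000 s (step 48): theta=-0.11753 0.79902 -0.95983 rad, qdot=-0.03780 -0.10035 0.53377 rad/s, p_ee=-0.09498 -0.49602 0.86407 m, u=-10.27532 -8.18991 1.60311 N·m.
t=0.76500 s (step 51): theta=-0.11912 0.79499 -0.93715 rad, qdot=-0.03223 -0.07925 0.47588 rad/s, p_ee=-0.09395 -0.49001 0.86963 m, u=-10.27328 -8.19893 1.57772 N·m.
t=0.81000 s (step 54): theta=-0.12044 0.79184 -0.91698 rad, qdot=-0.02633 -0.06127 0.42215 rad/s, p_ee=-0.09284 -0.48500 0.87427 m, u=-10.33920 -8.25501 1.56163 N·m.
t=0.85500 s (step 57): theta=-0.12150 0.78943 -0.89912 rad, qdot=-0.02092 -0.04664 0.37326 rad/s, p_ee=-0.09172 -0.48088 0.87812 m, u=-10.42464 -8.32305 1.54943 N·m.
t=0.90000 s (step 60): theta=-0.12234 0.78760 -0.88334 rad, qdot=-0.01632 -0.03504 0.32914 rad/s, p_ee=-0.09060 -0.47751 0.88129 m, u=-10.50860 -8.38817 1.53891 N·m.
t=0.94500 s (step 63): theta=-0.12298 0.78623 -0.86945 rad, qdot=-0.01249 -0.02606 0.28960 rad/s, p_ee=-0.08952 -0.47478 0.88391 m, u=-10.58306 -8.44482 1.52923 N·m.
t=0.99000 s (step 66): theta=-0.12347 0.78522 -0.85724 rad, qdot=-0.00930 -0.01931 0.25437 rad/s, p_ee=-0.08850 -0.47256 0.88608 m, u=-10.64597 -8.49163 1.52015 N·m.
t=1.03500 s (step 69): theta=-0.12383 0.78447 -0.84652 rad, qdot=-0.00663 -0.01436 0.22315 rad/s, p_ee=-0.08756 -0.47077 0.88787 m, u=-10.69785 -8.52922 1.51161 N·m.
t=1.08000 s (step 72): theta=-0.12408 0.78391 -0.83713 rad, qdot=-0.00442 -0.01077 0.19557 rad/s, p_ee=-0.08669 -0.46932 0.88936 m, u=-10.74014 -8.55899 1.50364 N·m.
t=1.12500 s (step 75): theta=-0.12424 0.78349 -0.82889 rad, qdot=-0.00264 -0.00817 0.17128 rad/s, p_ee=-0.08591 -0.46815 0.89060 m, u=-10.77451 -8.58249 1.49625 N·m.
t=1.17000 s (step 78): theta=-0.12433 0.78317 -0.82168 rad, qdot=-0.00123 -0.00628 0.14993 rad/s, p_ee=-0.08520 -0.46720 0.89164 m, u=-10.80251 -8.60106 1.48947 N·m.
t=1.21500 s (step 81): theta=-0.12554 0.78300 -0.81584 rad, qdot=-0.15613 0.00478 0.07187 rad/s, p_ee=-0.08460 -0.46548 0.89296 m, u=-6.19693 -5.45396 1.05545 N·m.
t=1.26000 s (step 84): theta=-0.12965 0.78279 -0.81149 rad, qdot=-0.04181 -0.01039 0.11062 rad/s, p_ee=-0.08416 -0.46127 0.89547 m, u=-8.75275 -7.19124 1.28496 N·m.
t=1.30500 s (step 87): theta=-0.13040 0.78230 -0.80652 rad, qdot=0.00091 -0.00861 0.10593 rad/s, p_ee=-0.08372 -0.45983 0.89659 m, u=-9.95212 -8.01515 1.39202 N·m.
t=1.35000 s (step 90): theta=-0.13005 0.78210 -0.80214 rad, qdot=0.01218 -0.00097 0.08912 rad/s, p_ee=-0.08328 -0.45960 0.89703 m, u=-10.49480 -8.39812 1.43878 N·m.
t=1.39500 s (step 93): theta=-0.12943 0.78215 -0.79845 rad, qdot=0.01516 0.00248 0.07592 rad/s, p_ee=-0.08285 -0.45986 0.89715 m, u=-10.74169 -8.57179 1.45733 N·m.
t=1.44000 s (step 96): theta=-0.12874 0.78228 -0.79527 rad, qdot=0.01530 0.00327 0.06592 rad/s, p_ee=-0.08246 -0.46027 0.89714 m.


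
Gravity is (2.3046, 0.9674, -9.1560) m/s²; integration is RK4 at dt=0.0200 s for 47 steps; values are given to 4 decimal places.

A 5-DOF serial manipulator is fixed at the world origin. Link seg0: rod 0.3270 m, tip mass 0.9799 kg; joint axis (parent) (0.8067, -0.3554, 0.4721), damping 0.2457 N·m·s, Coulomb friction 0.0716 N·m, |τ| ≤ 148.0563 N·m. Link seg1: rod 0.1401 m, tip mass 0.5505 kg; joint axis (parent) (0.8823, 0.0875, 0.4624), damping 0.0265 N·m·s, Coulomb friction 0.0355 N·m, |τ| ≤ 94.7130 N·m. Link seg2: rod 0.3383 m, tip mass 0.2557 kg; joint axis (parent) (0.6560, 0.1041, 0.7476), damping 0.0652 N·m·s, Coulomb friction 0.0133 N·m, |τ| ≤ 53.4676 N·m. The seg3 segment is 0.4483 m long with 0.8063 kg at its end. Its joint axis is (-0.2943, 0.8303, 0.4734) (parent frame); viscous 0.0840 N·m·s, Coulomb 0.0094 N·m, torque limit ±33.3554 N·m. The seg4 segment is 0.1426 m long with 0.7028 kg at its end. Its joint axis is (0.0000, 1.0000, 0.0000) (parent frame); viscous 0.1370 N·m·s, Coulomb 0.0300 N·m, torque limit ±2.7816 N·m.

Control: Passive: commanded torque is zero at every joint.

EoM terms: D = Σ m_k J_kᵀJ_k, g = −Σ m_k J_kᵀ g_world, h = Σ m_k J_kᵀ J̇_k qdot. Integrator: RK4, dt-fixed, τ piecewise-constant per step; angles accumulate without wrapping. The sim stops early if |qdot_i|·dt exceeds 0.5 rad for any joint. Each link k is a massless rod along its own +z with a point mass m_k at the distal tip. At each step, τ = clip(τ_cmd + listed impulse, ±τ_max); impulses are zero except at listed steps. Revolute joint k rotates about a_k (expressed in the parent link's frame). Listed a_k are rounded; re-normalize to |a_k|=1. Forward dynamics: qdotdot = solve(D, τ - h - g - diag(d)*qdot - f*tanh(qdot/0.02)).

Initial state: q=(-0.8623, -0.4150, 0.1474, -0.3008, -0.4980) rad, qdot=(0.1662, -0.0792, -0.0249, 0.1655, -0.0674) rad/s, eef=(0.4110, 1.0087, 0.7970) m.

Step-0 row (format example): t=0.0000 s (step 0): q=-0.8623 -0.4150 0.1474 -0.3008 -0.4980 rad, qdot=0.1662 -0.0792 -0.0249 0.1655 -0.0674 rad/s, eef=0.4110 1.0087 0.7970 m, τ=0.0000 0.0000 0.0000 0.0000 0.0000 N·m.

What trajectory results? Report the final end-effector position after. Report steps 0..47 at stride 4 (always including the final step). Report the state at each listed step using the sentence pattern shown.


t=0.0800 s (step 4): q=-0.9113 -0.4349 0.2206 -0.3675 -0.5009 rad, qdot=-1.3789 -0.2080 1.5284 -1.7828 -0.0007 rad/s, eef=0.4148 1.0144 0.7770 m, τ=0.0000 0.0000 0.0000 0.0000 0.0000 N·m.
t=0.1600 s (step 8): q=-1.0785 -0.4240 0.3503 -0.5741 -0.4908 rad, qdot=-2.7490 0.5843 1.4993 -3.2495 0.3445 rad/s, eef=0.4337 1.0306 0.6968 m, τ=0.0000 0.0000 0.0000 0.0000 0.0000 N·m.
t=0.2400 s (step 12): q=-1.3405 -0.3269 0.4273 -0.8560 -0.4428 rad, qdot=-3.6884 1.7393 0.3908 -3.5807 0.8184 rad/s, eef=0.4721 1.0432 0.5439 m, τ=0.0000 0.0000 0.0000 0.0000 0.0000 N·m.
t=0.3200 s (step 16): q=-1.6455 -0.1893 0.4267 -1.1150 -0.3668 rad, qdot=-3.7783 1.3513 -0.2925 -2.6985 1.0477 rad/s, eef=0.5351 1.0387 0.3121 m, τ=0.0000 0.0000 0.0000 0.0000 0.0000 N·m.
t=0.4000 s (step 20): q=-1.9208 -0.1454 0.3711 -1.2491 -0.2764 rad, qdot=-2.9504 -0.2973 -1.3392 -0.3489 1.2458 rad/s, eef=0.6259 1.0017 0.0035 m, τ=0.0000 0.0000 0.0000 0.0000 0.0000 N·m.
t=0.4800 s (step 24): q=-2.0808 -0.2654 0.2013 -1.1150 -0.1588 rad, qdot=-0.7182 -3.1338 -2.6523 4.0712 1.7576 rad/s, eef=0.7460 0.9011 -0.3722 m, τ=0.0000 0.0000 0.0000 0.0000 0.0000 N·m.
t=0.5600 s (step 28): q=-2.0161 -0.6200 -0.0637 -0.5965 0.0091 rad, qdot=1.4285 -4.1036 -4.5295 7.4316 1.9723 rad/s, eef=0.8645 0.6285 -0.7507 m, τ=0.0000 0.0000 0.0000 0.0000 0.0000 N·m.
t=0.6400 s (step 32): q=-2.0858 -0.8278 -0.2964 -0.2090 0.0672 rad, qdot=-3.5613 -0.8448 -0.7917 2.3883 -0.0297 rad/s, eef=0.8588 0.1580 -0.9485 m, τ=0.0000 0.0000 0.0000 0.0000 0.0000 N·m.
t=0.7200 s (step 36): q=-2.5667 -0.6778 -0.2883 -0.1929 0.0640 rad, qdot=-8.0967 4.2656 0.9846 -2.1410 -0.1181 rad/s, eef=0.7681 -0.3043 -1.0264 m, τ=0.0000 0.0000 0.0000 0.0000 0.0000 N·m.
t=0.8000 s (step 40): q=-3.2593 -0.3843 -0.0354 -0.4972 0.0136 rad, qdot=-8.0212 2.1439 4.2417 -4.1251 -1.0435 rad/s, eef=0.6184 -0.6809 -0.9866 m, τ=0.0000 0.0000 0.0000 0.0000 0.0000 N·m.
t=0.8800 s (step 44): q=-3.7434 -0.2915 0.1451 -0.6542 -0.0468 rad, qdot=-4.0435 0.1511 0.3681 0.3991 -0.3525 rad/s, eef=0.4214 -0.9748 -0.8105 m, τ=0.0000 0.0000 0.0000 0.0000 0.0000 N·m.
t=0.9400 s (step 47): q=-3.9032 -0.3189 0.0931 -0.5397 -0.0503 rad, qdot=-1.3431 -1.0433 -1.9754 3.2517 0.1150 rad/s, eef=0.2670 -1.1582 -0.6424 m.
final eef position (m): 0.2670 -1.1582 -0.6424


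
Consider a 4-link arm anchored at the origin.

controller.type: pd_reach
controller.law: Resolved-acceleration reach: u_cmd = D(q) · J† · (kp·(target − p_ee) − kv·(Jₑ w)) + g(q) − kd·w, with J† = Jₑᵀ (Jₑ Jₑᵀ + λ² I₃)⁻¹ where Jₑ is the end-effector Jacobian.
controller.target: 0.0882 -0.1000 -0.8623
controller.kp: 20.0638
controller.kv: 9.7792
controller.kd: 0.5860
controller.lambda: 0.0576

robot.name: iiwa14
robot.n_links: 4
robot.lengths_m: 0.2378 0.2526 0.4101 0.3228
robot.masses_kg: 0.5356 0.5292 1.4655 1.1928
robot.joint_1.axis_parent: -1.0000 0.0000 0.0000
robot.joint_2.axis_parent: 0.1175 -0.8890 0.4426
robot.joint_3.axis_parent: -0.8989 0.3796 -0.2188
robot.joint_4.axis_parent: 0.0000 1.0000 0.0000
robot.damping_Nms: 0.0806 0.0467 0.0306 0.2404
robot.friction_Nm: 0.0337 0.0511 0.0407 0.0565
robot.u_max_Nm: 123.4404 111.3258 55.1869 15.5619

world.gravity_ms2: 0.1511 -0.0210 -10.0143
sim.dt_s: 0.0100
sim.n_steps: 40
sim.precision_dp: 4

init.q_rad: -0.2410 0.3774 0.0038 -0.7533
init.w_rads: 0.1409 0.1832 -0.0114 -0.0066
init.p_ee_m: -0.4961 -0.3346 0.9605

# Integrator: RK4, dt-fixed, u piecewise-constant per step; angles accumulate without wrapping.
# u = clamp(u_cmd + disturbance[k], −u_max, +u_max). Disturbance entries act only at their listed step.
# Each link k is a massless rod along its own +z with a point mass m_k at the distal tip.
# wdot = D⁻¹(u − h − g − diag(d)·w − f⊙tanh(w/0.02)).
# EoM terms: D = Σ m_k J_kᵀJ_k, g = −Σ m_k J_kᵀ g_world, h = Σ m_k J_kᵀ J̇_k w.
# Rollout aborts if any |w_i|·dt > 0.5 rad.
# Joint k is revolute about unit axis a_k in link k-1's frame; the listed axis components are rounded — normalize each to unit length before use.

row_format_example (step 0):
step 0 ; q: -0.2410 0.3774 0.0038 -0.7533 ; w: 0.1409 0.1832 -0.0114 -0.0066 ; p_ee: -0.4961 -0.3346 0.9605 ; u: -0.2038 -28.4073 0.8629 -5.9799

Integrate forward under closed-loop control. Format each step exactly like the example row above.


step 1 ; q: -0.2395 0.3760 0.0018 -0.7630 ; w: 0.1687 -0.4644 -0.3818 -1.9138 ; p_ee: -0.4968 -0.3335 0.9584 ; u: 0.5838 -26.1291 1.4958 -4.1056
step 2 ; q: -0.2376 0.3687 -0.0037 -0.7895 ; w: 0.2051 -0.9850 -0.7243 -3.3611 ; p_ee: -0.4964 -0.3323 0.9534 ; u: 0.9191 -23.1453 1.7643 -2.7889
step 3 ; q: -0.2354 0.3568 -0.0125 -0.8284 ; w: 0.2478 -1.3890 -1.0432 -4.4133 ; p_ee: -0.4949 -0.3309 0.9462 ; u: 0.9572 -19.8096 1.7906 -1.8838
step 4 ; q: -0.2327 0.3414 -0.0243 -0.8763 ; w: 0.2930 -1.6915 -1.3394 -5.1432 ; p_ee: -0.4924 -0.3294 0.9372 ; u: 0.8168 -16.4247 1.6730 -1.2683
step 5 ; q: -0.2295 0.3234 -0.0391 -0.9302 ; w: 0.3374 -1.9090 -1.6130 -5.6216 ; p_ee: -0.4887 -0.3279 0.9266 ; u: 0.5790 -13.2043 1.4830 -0.8464
step 6 ; q: -0.2260 0.3036 -0.0564 -0.9879 ; w: 0.3782 -2.0574 -1.8643 -5.9105 ; p_ee: -0.4841 -0.3262 0.9148 ; u: 0.2929 -10.2742 1.2676 -0.5470
step 7 ; q: -0.2220 0.2825 -0.0762 -1.0478 ; w: 0.4133 -2.1506 -2.0939 -6.0609 ; p_ee: -0.4786 -0.3244 0.9020 ; u: -0.0146 -7.6910 1.0547 -0.3203
step 8 ; q: -0.2178 0.2608 -0.0981 -1.1087 ; w: 0.4411 -2.1999 -2.3023 -6.1125 ; p_ee: -0.4724 -0.3226 0.8883 ; u: -0.3300 -5.4653 0.8596 -0.1333
step 9 ; q: -0.2133 0.2387 -0.1220 -1.1697 ; w: 0.4606 -2.2143 -2.4900 -6.0952 ; p_ee: -0.4655 -0.3206 0.8739 ; u: -0.6467 -3.5807 0.6894 0.0346
step 10 ; q: -0.2086 0.2167 -0.1477 -1.2304 ; w: 0.4708 -2.2003 -2.6569 -6.0314 ; p_ee: -0.4582 -0.3185 0.8589 ; u: -0.9602 -2.0073 0.5469 0.1956
step 11 ; q: -0.2039 0.1948 -0.1750 -1.2902 ; w: 0.4713 -2.1628 -2.8031 -5.9375 ; p_ee: -0.4504 -0.3163 0.8432 ; u: -1.2657 -0.7098 0.4329 0.3559
step 12 ; q: -0.1992 0.1735 -0.2036 -1.3490 ; w: 0.4618 -2.1053 -2.9288 -5.8253 ; p_ee: -0.4424 -0.3140 0.8271 ; u: -1.5568 0.3477 0.3476 0.5179
step 13 ; q: -0.1947 0.1528 -0.2334 -1.4067 ; w: 0.4425 -2.0301 -3.0344 -5.7032 ; p_ee: -0.4341 -0.3116 0.8106 ; u: -1.8248 1.1991 0.2911 0.6815
step 14 ; q: -0.1905 0.1330 -0.2642 -1.4630 ; w: 0.4137 -1.9389 -3.1208 -5.5773 ; p_ee: -0.4257 -0.3090 0.7937 ; u: -2.0595 1.8753 0.2642 0.8450
step 15 ; q: -0.1865 0.1141 -0.2957 -1.5182 ; w: 0.3765 -1.8329 -3.1898 -5.4514 ; p_ee: -0.4173 -0.3063 0.7765 ; u: -2.2497 2.4036 0.2676 1.0060
step 16 ; q: -0.1830 0.0964 -0.3279 -1.5721 ; w: 0.3321 -1.7128 -3.2437 -5.3278 ; p_ee: -0.4088 -0.3036 0.7590 ; u: -2.3851 2.8076 0.3023 1.1612
step 17 ; q: -0.1799 0.0800 -0.3605 -1.6247 ; w: 0.2818 -1.5790 -3.2851 -5.2073 ; p_ee: -0.4003 -0.3008 0.7413 ; u: -2.4569 3.1072 0.3684 1.3074
step 18 ; q: -0.1774 0.0649 -0.3935 -1.6762 ; w: 0.2272 -1.4320 -3.3170 -5.0903 ; p_ee: -0.3919 -0.2979 0.7233 ; u: -2.4596 3.3187 0.4654 1.4411
step 19 ; q: -0.1754 0.0514 -0.4268 -1.7265 ; w: 0.1697 -1.2716 -3.3420 -4.9760 ; p_ee: -0.3836 -0.2950 0.7052 ; u: -2.3910 3.4548 0.5914 1.5593
step 20 ; q: -0.1740 0.0395 -0.4603 -1.7757 ; w: 0.1106 -1.0978 -3.3622 -4.8637 ; p_ee: -0.3753 -0.2921 0.6870 ; u: -2.2529 3.5255 0.7434 1.6592
step 21 ; q: -0.1732 0.0295 -0.4940 -1.8238 ; w: 0.0512 -0.9102 -3.3794 -4.7525 ; p_ee: -0.3672 -0.2892 0.6687 ; u: -2.0501 3.5377 0.9171 1.7383
step 22 ; q: -0.1730 0.0214 -0.5279 -1.8708 ; w: -0.0074 -0.7084 -3.3955 -4.6410 ; p_ee: -0.3591 -0.2864 0.6503 ; u: -1.7908 3.4960 1.1083 1.7946
step 23 ; q: -0.1733 0.0154 -0.5619 -1.9166 ; w: -0.0633 -0.4921 -3.4135 -4.5270 ; p_ee: -0.3513 -0.2837 0.6319 ; u: -1.4879 3.4024 1.3124 1.8258
step 24 ; q: -0.1742 0.0116 -0.5961 -1.9613 ; w: -0.1179 -0.2595 -3.4286 -4.4122 ; p_ee: -0.3435 -0.2811 0.6135 ; u: -1.1481 3.2592 1.5214 1.8323
step 25 ; q: -0.1757 0.0102 -0.6304 -2.0049 ; w: -0.1706 -0.0093 -3.4405 -4.2959 ; p_ee: -0.3359 -0.2786 0.5951 ; u: -0.7797 3.0674 1.7303 1.8132
step 26 ; q: -0.1776 0.0115 -0.6649 -2.0472 ; w: -0.2201 0.2565 -3.4528 -4.1753 ; p_ee: -0.3285 -0.2763 0.5768 ; u: -0.3922 2.8330 1.9350 1.7668
step 27 ; q: -0.1801 0.0154 -0.6995 -2.0884 ; w: -0.2672 0.5423 -3.4596 -4.0526 ; p_ee: -0.3213 -0.2741 0.5585 ; u: 0.0067 2.5473 2.1294 1.6945
step 28 ; q: -0.1830 0.0224 -0.7341 -2.1283 ; w: -0.3117 0.8496 -3.4592 -3.9275 ; p_ee: -0.3143 -0.2722 0.5404 ; u: 0.4125 2.2076 2.3096 1.5965
step 29 ; q: -0.1863 0.0325 -0.7686 -2.1669 ; w: -0.3530 1.1798 -3.4505 -3.7994 ; p_ee: -0.3076 -0.2704 0.5223 ; u: 0.8226 1.8118 2.4721 1.4726
step 30 ; q: -0.1900 0.0460 -0.8030 -2.2043 ; w: -0.3908 1.5336 -3.4323 -3.6677 ; p_ee: -0.3011 -0.2689 0.5043 ; u: 1.2375 1.3579 2.6142 1.3231
step 31 ; q: -0.1941 0.0632 -0.8372 -2.2403 ; w: -0.4247 1.9119 -3.4029 -3.5319 ; p_ee: -0.2949 -0.2676 0.4864 ; u: 1.6619 0.8436 2.7339 1.1484
step 32 ; q: -0.1985 0.0843 -0.8711 -2.2749 ; w: -0.4542 2.3147 -3.3604 -3.3913 ; p_ee: -0.2889 -0.2665 0.4686 ; u: 2.1057 0.2665 2.8302 0.9491
step 33 ; q: -0.2032 0.1096 -0.9044 -2.3081 ; w: -0.4792 2.7414 -3.3028 -3.2450 ; p_ee: -0.2833 -0.2658 0.4509 ; u: 2.5857 -0.3753 2.9037 0.7258
step 34 ; q: -0.2081 0.1392 -0.9371 -2.3398 ; w: -0.4995 3.1904 -3.2280 -3.0920 ; p_ee: -0.2779 -0.2653 0.4332 ; u: 3.1265 -1.0840 2.9570 0.4794
step 35 ; q: -0.2131 0.1734 -0.9690 -2.3699 ; w: -0.5151 3.6582 -3.1339 -2.9310 ; p_ee: -0.2729 -0.2651 0.4156 ; u: 3.7623 -1.8615 2.9949 0.2109
step 36 ; q: -0.2183 0.2123 -0.9998 -2.3984 ; w: -0.5265 4.1393 -3.0183 -2.7605 ; p_ee: -0.2681 -0.2652 0.3979 ; u: 4.5372 -2.7096 3.0253 -0.0786
step 37 ; q: -0.2236 0.2561 -1.0293 -2.4251 ; w: -0.5344 4.6254 -2.8796 -2.5783 ; p_ee: -0.2636 -0.2656 0.3802 ; u: 5.5056 -3.6301 3.0593 -0.3879
step 38 ; q: -0.2290 0.3048 -1.0573 -2.4499 ; w: -0.5399 5.1042 -2.7168 -2.3817 ; p_ee: -0.2594 -0.2664 0.3624 ; u: 6.7312 -4.6250 3.1116 -0.7156
step 39 ; q: -0.2344 0.3581 -1.0836 -2.4726 ; w: -0.5448 5.5595 -2.5302 -2.1671 ; p_ee: -0.2554 -0.2675 0.3445 ; u: 8.2840 -5.6962 3.2000 -1.0605
step 40 ; q: -0.2399 0.4157 -1.1079 -2.4931 ; w: -0.5510 5.9701 -2.3221 -1.9303 ; p_ee: -0.2515 -0.2690 0.3264


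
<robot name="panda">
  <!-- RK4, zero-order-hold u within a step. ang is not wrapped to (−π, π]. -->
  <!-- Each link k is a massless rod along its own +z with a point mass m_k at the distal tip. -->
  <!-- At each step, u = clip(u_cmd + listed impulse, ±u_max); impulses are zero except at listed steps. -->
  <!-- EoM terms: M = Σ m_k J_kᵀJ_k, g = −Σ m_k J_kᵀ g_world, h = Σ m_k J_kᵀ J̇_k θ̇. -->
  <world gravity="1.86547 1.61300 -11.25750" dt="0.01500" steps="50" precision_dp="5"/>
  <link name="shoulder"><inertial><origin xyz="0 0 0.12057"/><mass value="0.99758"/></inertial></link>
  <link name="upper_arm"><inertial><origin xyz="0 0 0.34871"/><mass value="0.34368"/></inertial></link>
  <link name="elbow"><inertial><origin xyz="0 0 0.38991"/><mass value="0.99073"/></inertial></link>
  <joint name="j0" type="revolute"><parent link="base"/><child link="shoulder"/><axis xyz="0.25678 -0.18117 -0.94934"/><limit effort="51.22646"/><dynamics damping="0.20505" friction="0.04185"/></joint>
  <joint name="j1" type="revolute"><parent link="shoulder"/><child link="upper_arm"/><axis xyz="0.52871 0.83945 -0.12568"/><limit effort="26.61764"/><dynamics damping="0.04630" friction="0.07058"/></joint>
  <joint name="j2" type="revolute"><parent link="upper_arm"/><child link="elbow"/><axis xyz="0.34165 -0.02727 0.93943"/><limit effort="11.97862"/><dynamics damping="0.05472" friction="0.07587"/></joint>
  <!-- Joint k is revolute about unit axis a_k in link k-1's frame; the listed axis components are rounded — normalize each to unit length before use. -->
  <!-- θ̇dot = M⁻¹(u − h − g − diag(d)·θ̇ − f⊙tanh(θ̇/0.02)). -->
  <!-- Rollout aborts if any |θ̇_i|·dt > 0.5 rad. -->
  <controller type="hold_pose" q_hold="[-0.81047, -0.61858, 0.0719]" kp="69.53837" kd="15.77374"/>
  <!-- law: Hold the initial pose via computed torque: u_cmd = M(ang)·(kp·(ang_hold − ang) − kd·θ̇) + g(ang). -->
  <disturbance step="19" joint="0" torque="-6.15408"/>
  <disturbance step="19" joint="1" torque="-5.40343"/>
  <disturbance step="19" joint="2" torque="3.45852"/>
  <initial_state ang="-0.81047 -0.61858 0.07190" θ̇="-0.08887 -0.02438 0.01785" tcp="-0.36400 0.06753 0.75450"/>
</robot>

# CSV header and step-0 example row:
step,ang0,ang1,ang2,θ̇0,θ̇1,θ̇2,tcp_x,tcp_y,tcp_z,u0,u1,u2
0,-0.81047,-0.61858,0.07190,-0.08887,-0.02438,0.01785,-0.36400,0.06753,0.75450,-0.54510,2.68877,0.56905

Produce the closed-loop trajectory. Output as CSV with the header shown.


step,ang0,ang1,ang2,θ̇0,θ̇1,θ̇2,tcp_x,tcp_y,tcp_z,u0,u1,u2
1,-0.81288,-0.61875,0.07003,0.17872,-0.04411,0.39584,-0.36409,0.06727,0.75446,-0.56261,2.65295,0.56877
2,-0.81445,-0.61891,0.06904,0.24257,-0.04757,0.48025,-0.36416,0.06707,0.75442,-0.56743,2.64183,0.56902
3,-0.81557,-0.61908,0.06855,0.25625,-0.04657,0.49057,-0.36423,0.06689,0.75440,-0.56972,2.63417,0.56953
4,-0.81657,-0.61922,0.06809,0.26090,-0.04504,0.48888,-0.36428,0.06674,0.75437,-0.57127,2.62782,0.56999
5,-0.81752,-0.61935,0.06758,0.26368,-0.04361,0.48571,-0.36433,0.06660,0.75435,-0.57247,2.62226,0.57037
6,-0.81843,-0.61945,0.06703,0.26589,-0.04234,0.48277,-0.36438,0.06648,0.75433,-0.57342,2.61727,0.57067
7,-0.81930,-0.61954,0.06643,0.26780,-0.04123,0.48026,-0.36442,0.06637,0.75431,-0.57418,2.61274,0.57092
8,-0.82015,-0.61961,0.06580,0.26950,-0.04025,0.47815,-0.36445,0.06627,0.75429,-0.57479,2.60859,0.57114
9,-0.82098,-0.61966,0.06514,0.27105,-0.03939,0.47640,-0.36449,0.06618,0.75428,-0.57529,2.60474,0.57132
10,-0.82178,-0.61971,0.06446,0.27247,-0.03864,0.47494,-0.36452,0.06610,0.75426,-0.57569,2.60117,0.57149
11,-0.82256,-0.61974,0.06376,0.27378,-0.03796,0.47372,-0.36454,0.06603,0.75425,-0.57601,2.59781,0.57164
12,-0.82332,-0.61976,0.06303,0.27501,-0.03737,0.47272,-0.36457,0.06597,0.75424,-0.57627,2.59465,0.57178
13,-0.82407,-0.61978,0.06230,0.27616,-0.03684,0.47190,-0.36459,0.06591,0.75423,-0.57648,2.59166,0.57192
14,-0.82480,-0.61979,0.06155,0.27726,-0.03636,0.47124,-0.36461,0.06585,0.75422,-0.57665,2.58881,0.57205
15,-0.82551,-0.61979,0.06079,0.27830,-0.03594,0.47071,-0.36462,0.06580,0.75421,-0.57678,2.58610,0.57218
16,-0.82621,-0.61979,0.06002,0.27929,-0.03556,0.47029,-0.36464,0.06576,0.75421,-0.57689,2.58350,0.57230
17,-0.82690,-0.61978,0.05925,0.28025,-0.03523,0.46998,-0.36466,0.06572,0.75420,-0.57697,2.58101,0.57243
18,-0.82758,-0.61977,0.05847,0.28117,-0.03493,0.46976,-0.36467,0.06568,0.75419,-0.57703,2.57861,0.57256
19,-0.82824,-0.61975,0.05769,0.28206,-0.03465,0.46961,-0.36468,0.06565,0.75419,-6.73116,-2.82713,4.03121
20,-0.84147,-0.62241,0.07053,-1.57003,-0.37323,1.95604,-0.36405,0.06187,0.75469,0.87111,3.88641,-0.23580
21,-0.86064,-0.62745,0.09674,-1.07134,-0.28725,1.41351,-0.36295,0.05553,0.75551,0.52734,3.65083,-0.03171
22,-0.87426,-0.63113,0.11407,-0.76948,-0.19908,0.86231,-0.36220,0.05113,0.75600,0.25890,3.40964,0.11871
23,-0.88409,-0.63355,0.12373,-0.55147,-0.12283,0.41682,-0.36175,0.04825,0.75629,0.04769,3.18982,0.23118
24,-0.89112,-0.63493,0.12741,-0.38873,-0.06076,0.07288,-0.36152,0.04652,0.75643,-0.11869,3.00008,0.31705
25,-0.89609,-0.63550,0.12679,0.08234,-0.06292,0.47353,-0.36145,0.04563,0.75648,-0.24006,2.85615,0.36502
26,-0.89781,-0.63577,0.12664,0.22877,-0.04269,0.44566,-0.36145,0.04530,0.75647,-0.32326,2.75853,0.40453
27,-0.89807,-0.63572,0.12537,0.29789,-0.02327,0.36132,-0.36153,0.04536,0.75643,-0.38668,2.68575,0.43661
28,-0.89754,-0.63540,0.12283,0.33905,-0.00790,0.28486,-0.36165,0.04571,0.75636,-0.43604,2.62946,0.46256
29,-0.89650,-0.63489,0.11932,0.36663,0.00326,0.22795,-0.36182,0.04626,0.75627,-0.47462,2.58652,0.48364
30,-0.89509,-0.63424,0.11513,0.38544,0.01090,0.18914,-0.36200,0.04696,0.75617,-0.50472,2.55441,0.50086
31,-0.89345,-0.63350,0.11049,0.39788,0.01580,0.16485,-0.36220,0.04775,0.75605,-0.52811,2.53042,0.51495
32,-0.89169,-0.63271,0.10557,0.40555,0.01864,0.15181,-0.36240,0.04860,0.75593,-0.54616,2.51241,0.52649
33,-0.88986,-0.63189,0.10050,0.40963,0.01994,0.14735,-0.36260,0.04949,0.75581,-0.55998,2.49887,0.53595
34,-0.88802,-0.63106,0.09539,0.41106,0.02009,0.14933,-0.36280,0.05038,0.75569,-0.57047,2.48867,0.54370
35,-0.88622,-0.63024,0.09032,0.41052,0.01941,0.15607,-0.36298,0.05127,0.75557,-0.57832,2.48099,0.55007
36,-0.88446,-0.62943,0.08536,0.40857,0.01812,0.16625,-0.36316,0.05214,0.75546,-0.58409,2.47521,0.55531
37,-0.88278,-0.62864,0.08053,0.40562,0.01641,0.17884,-0.36333,0.05299,0.75535,-0.58823,2.47087,0.55961
38,-0.88118,-0.62789,0.07588,0.40200,0.01442,0.19304,-0.36348,0.05380,0.75525,-0.59109,2.46762,0.56316
39,-0.87968,-0.62716,0.07142,0.39797,0.01225,0.20825,-0.36362,0.05458,0.75515,-0.59296,2.46520,0.56607
40,-0.87828,-0.62647,0.06716,0.39371,0.00998,0.22399,-0.36375,0.05532,0.75506,-0.59406,2.46339,0.56848
41,-0.87697,-0.62581,0.06311,0.38937,0.00767,0.23990,-0.36387,0.05602,0.75497,-0.59458,2.46205,0.57048
42,-0.87577,-0.62519,0.05927,0.38504,0.00536,0.25571,-0.36398,0.05669,0.75489,-0.59464,2.46103,0.57212
43,-0.87466,-0.62460,0.05563,0.38080,0.00309,0.27122,-0.36407,0.05731,0.75482,-0.59437,2.46027,0.57349
44,-0.87365,-0.62405,0.05219,0.37670,0.00088,0.28627,-0.36416,0.05789,0.75475,-0.59385,2.45968,0.57463
45,-0.87273,-0.62352,0.04895,0.37277,-0.00126,0.30077,-0.36424,0.05844,0.75469,-0.59315,2.45922,0.57558
46,-0.87189,-0.62303,0.04589,0.36905,-0.00331,0.31465,-0.36431,0.05895,0.75464,-0.59233,2.45887,0.57638
47,-0.87114,-0.62257,0.04301,0.36554,-0.00527,0.32786,-0.36437,0.05943,0.75458,-0.59142,2.45860,0.57706
48,-0.87046,-0.62214,0.04030,0.36224,-0.00714,0.34037,-0.36443,0.05988,0.75454,-0.59047,2.45840,0.57763
49,-0.86986,-0.62173,0.03775,0.35916,-0.00891,0.35219,-0.36448,0.06029,0.75449,-0.58949,2.45828,0.57813
50,-0.86932,-0.62135,0.03535,0.35629,-0.01059,0.36331,-0.36452,0.06067,0.75445,,,


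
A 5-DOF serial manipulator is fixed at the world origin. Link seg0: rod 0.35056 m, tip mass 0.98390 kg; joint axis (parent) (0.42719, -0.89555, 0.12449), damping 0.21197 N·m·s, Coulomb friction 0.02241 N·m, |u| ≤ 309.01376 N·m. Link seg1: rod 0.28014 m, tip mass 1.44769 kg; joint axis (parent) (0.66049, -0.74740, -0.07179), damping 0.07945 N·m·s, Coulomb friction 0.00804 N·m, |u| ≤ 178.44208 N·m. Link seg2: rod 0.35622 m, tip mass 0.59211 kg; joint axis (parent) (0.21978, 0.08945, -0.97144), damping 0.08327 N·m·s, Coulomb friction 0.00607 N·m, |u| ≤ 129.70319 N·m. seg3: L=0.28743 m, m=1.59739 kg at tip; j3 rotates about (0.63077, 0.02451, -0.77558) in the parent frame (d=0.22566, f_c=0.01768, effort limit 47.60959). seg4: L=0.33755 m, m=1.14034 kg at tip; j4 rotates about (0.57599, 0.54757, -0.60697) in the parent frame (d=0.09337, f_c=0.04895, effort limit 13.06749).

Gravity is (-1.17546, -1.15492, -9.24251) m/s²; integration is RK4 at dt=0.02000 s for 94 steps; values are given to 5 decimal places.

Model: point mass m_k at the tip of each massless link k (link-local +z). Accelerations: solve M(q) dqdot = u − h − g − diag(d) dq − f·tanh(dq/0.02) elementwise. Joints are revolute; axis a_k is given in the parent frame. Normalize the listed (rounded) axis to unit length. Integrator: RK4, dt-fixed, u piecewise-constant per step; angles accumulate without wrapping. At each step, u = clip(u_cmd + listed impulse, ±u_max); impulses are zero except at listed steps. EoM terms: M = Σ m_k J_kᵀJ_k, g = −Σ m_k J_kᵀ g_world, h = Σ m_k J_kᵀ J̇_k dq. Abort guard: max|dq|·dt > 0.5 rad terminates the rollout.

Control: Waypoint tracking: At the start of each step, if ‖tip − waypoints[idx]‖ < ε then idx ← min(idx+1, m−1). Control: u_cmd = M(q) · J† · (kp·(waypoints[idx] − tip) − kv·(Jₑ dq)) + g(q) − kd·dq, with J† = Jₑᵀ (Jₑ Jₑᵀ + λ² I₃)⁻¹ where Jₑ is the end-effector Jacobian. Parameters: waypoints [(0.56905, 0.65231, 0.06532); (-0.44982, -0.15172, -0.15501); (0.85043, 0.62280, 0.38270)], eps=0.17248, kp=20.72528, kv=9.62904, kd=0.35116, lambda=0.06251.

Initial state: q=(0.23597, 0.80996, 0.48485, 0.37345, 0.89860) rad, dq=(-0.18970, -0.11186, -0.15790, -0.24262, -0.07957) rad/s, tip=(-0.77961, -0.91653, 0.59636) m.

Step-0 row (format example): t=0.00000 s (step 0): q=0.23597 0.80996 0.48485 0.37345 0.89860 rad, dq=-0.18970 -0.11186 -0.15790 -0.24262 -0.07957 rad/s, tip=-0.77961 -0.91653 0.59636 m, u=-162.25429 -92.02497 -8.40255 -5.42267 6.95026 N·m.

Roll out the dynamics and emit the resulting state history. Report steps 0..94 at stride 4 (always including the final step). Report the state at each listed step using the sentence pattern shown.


t=0.08000 s (step 4): q=0.01989 0.92070 0.47740 0.49132 1.10361 rad, dq=-4.42551 2.53765 -0.79221 2.39782 4.38997 rad/s, tip=-0.70558 -0.82265 0.60247 m, u=-56.37683 -36.03144 -4.11192 -3.53753 1.09868 N·m.
t=0.16000 s (step 8): q=-0.37605 1.15600 0.33648 0.70864 1.46875 rad, dq=-5.22970 3.14036 -2.36095 2.85211 4.33206 rad/s, tip=-0.57557 -0.62118 0.59384 m, u=-13.38633 -12.98159 -2.05590 -2.66167 -0.85812 N·m.
t=0.24000 s (step 12): q=-0.80222 1.40700 0.14532 0.93298 1.76059 rad, dq=-5.45686 3.11654 -2.20598 2.68275 2.85042 rad/s, tip=-0.44276 -0.40730 0.58651 m, u=-5.75781 -10.45719 -2.08636 -3.14283 -1.26468 N·m.
t=0.32000 s (step 16): q=-1.25700 1.65077 0.00654 1.12794 1.91846 rad, dq=-5.95856 2.93853 -1.19566 2.16330 1.10646 rad/s, tip=-0.31953 -0.21474 0.57473 m, u=-3.99239 -11.29276 -2.25161 -3.44516 -0.97822 N·m.
t=0.40000 s (step 20): q=-1.75445 1.86682 -0.04535 1.27515 1.95476 rad, dq=-6.42097 2.39071 -0.11380 1.48936 -0.07352 rad/s, tip=-0.19673 -0.04529 0.55572 m, u=4.71561 -5.85224 -1.96800 -3.30441 -1.03059 N·m.
t=0.48000 s (step 24): q=-2.26418 2.02226 -0.01326 1.36163 1.92412 rad, dq=-6.16491 1.43961 0.92084 0.69904 -0.73810 rad/s, tip=-0.06297 0.10247 0.52463 m, u=17.79600 7.12392 -1.51654 -2.73275 -1.63578 N·m.
t=0.56000 s (step 28): q=-2.71550 2.09671 0.09436 1.38784 1.84211 rad, dq=-4.99515 0.44723 1.66324 0.03451 -1.29490 rad/s, tip=0.07854 0.22322 0.47256 m, u=28.65361 21.97555 -1.23389 -2.08905 -2.33233 N·m.
t=0.64000 s (step 32): q=-3.05367 2.10393 0.23465 1.37899 1.72553 rad, dq=-3.45757 -0.19900 1.75383 -0.18097 -1.56564 rad/s, tip=0.20958 0.31142 0.39803 m, u=34.25327 32.30484 -1.24341 -1.85992 -2.78411 N·m.
t=0.72000 s (step 36): q=-3.27550 2.07663 0.36749 1.36345 1.60254 rad, dq=-2.14295 -0.43638 1.53660 -0.15988 -1.48163 rad/s, tip=0.31272 0.37032 0.31461 m, u=35.34438 36.22207 -1.56682 -2.07777 -2.91324 N·m.
t=0.80000 s (step 40): q=-3.40668 2.04039 0.48079 1.35337 1.49465 rad, dq=-1.18891 -0.45313 1.29842 -0.07231 -1.21650 rad/s, tip=0.38365 0.40950 0.23865 m, u=33.78937 35.55320 -2.05950 -2.58133 -2.86987 N·m.
t=0.88000 s (step 44): q=-3.47371 2.00590 0.57753 1.35031 1.40956 rad, dq=-0.52436 -0.40860 1.12993 0.00037 -0.92402 rad/s, tip=0.42835 0.43803 0.17892 m, u=31.28613 32.92241 -2.55212 -3.14743 -2.78680 N·m.
t=0.96000 s (step 48): q=-3.49624 1.97496 0.66366 1.35146 1.34669 rad, dq=-0.06470 -0.37003 1.02411 0.03916 -0.66950 rad/s, tip=0.45569 0.46145 0.13642 m, u=28.92370 30.06265 -2.95051 -3.63467 -2.71142 N·m.
t=1.04000 s (step 52): q=-3.48817 1.94625 0.74204 1.35587 1.30137 rad, dq=0.24649 -0.35091 0.93469 0.07802 -0.47975 rad/s, tip=0.47294 0.48220 0.10822 m, u=27.15929 27.66171 -3.24177 -4.03194 -2.65320 N·m.
t=1.12000 s (step 56): q=-3.45963 1.91841 0.81363 1.36334 1.26936 rad, dq=0.45250 -0.34650 0.85521 0.11208 -0.33079 rad/s, tip=0.48482 0.50113 0.09045 m, u=26.07022 25.86480 -3.46149 -4.36164 -2.62246 N·m.
t=1.20000 s (step 60): q=-3.48576 1.93387 0.77700 1.38721 1.33730 rad, dq=-1.50054 0.97371 -2.18095 0.53989 2.28857 rad/s, tip=0.46381 0.49632 0.07354 m, u=9.43246 24.18916 -3.61309 -1.52405 -0.65016 N·m.
t=1.28000 s (step 64): q=-3.67056 2.05260 0.53886 1.44537 1.55504 rad, dq=-2.99904 1.88806 -3.51263 0.91282 2.92942 rad/s, tip=0.38793 0.45137 0.04775 m, u=12.18954 24.37406 -2.19563 -2.01211 -2.26515 N·m.
t=1.36000 s (step 68): q=-3.95734 2.22384 0.24417 1.53300 1.77913 rad, dq=-4.16865 2.33782 -3.75086 1.28188 2.58700 rad/s, tip=0.30726 0.40717 0.02011 m, u=8.50383 24.26786 -1.55354 -1.54015 -2.66858 N·m.
t=1.44000 s (step 72): q=-4.34283 2.42037 -0.04562 1.64994 1.95548 rad, dq=-5.46546 2.52532 -3.40063 1.62568 1.78799 rad/s, tip=0.24135 0.38267 -0.00716 m, u=7.08558 26.37304 -1.16242 -0.66392 -2.50528 N·m.
t=1.52000 s (step 76): q=-4.79202 2.60886 -0.28025 1.78359 2.07365 rad, dq=-5.08607 1.94467 -2.21663 1.50246 1.29969 rad/s, tip=0.19942 0.38276 -0.03920 m, u=25.54543 34.14325 -0.46640 0.53984 -2.12392 N·m.
t=1.60000 s (step 80): q=-5.00085 2.67681 -0.38089 1.87603 2.17700 rad, dq=0.35162 -0.40471 -0.46898 0.99560 1.25285 rad/s, tip=0.17081 0.39228 -0.07573 m, u=29.54277 32.67811 -0.32567 0.98106 -2.17119 N·m.
t=1.68000 s (step 84): q=-4.81992 2.57928 -0.37711 1.97594 2.23653 rad, dq=2.50239 -1.35829 0.54424 1.23832 0.12641 rad/s, tip=0.14547 0.39748 -0.11260 m, u=-21.75810 8.98749 -2.18459 -0.86543 -2.59869 N·m.
t=1.76000 s (step 88): q=-4.88804 2.56432 -0.34535 2.01893 2.21699 rad, dq=-4.38480 0.90982 0.12113 -0.01834 -0.83187 rad/s, tip=0.12449 0.39809 -0.15213 m, u=-26.39128 3.32829 -2.12879 -0.55479 -2.22111 N·m.
t=1.84000 s (step 92): q=-5.37493 2.66467 -0.34483 2.00046 2.13218 rad, dq=-6.06951 1.13120 -0.08943 -0.44052 -0.48645 rad/s, tip=0.09949 0.38309 -0.20091 m, u=24.71614 35.55255 0.63815 2.93310 -1.05512 N·m.
t=1.88000 s (step 94): q=-5.56595 2.69242 -0.35068 1.98391 2.13397 rad, dq=-3.37873 0.22462 -0.16046 -0.37536 0.48702 rad/s, tip=0.08487 0.37047 -0.23083 m.


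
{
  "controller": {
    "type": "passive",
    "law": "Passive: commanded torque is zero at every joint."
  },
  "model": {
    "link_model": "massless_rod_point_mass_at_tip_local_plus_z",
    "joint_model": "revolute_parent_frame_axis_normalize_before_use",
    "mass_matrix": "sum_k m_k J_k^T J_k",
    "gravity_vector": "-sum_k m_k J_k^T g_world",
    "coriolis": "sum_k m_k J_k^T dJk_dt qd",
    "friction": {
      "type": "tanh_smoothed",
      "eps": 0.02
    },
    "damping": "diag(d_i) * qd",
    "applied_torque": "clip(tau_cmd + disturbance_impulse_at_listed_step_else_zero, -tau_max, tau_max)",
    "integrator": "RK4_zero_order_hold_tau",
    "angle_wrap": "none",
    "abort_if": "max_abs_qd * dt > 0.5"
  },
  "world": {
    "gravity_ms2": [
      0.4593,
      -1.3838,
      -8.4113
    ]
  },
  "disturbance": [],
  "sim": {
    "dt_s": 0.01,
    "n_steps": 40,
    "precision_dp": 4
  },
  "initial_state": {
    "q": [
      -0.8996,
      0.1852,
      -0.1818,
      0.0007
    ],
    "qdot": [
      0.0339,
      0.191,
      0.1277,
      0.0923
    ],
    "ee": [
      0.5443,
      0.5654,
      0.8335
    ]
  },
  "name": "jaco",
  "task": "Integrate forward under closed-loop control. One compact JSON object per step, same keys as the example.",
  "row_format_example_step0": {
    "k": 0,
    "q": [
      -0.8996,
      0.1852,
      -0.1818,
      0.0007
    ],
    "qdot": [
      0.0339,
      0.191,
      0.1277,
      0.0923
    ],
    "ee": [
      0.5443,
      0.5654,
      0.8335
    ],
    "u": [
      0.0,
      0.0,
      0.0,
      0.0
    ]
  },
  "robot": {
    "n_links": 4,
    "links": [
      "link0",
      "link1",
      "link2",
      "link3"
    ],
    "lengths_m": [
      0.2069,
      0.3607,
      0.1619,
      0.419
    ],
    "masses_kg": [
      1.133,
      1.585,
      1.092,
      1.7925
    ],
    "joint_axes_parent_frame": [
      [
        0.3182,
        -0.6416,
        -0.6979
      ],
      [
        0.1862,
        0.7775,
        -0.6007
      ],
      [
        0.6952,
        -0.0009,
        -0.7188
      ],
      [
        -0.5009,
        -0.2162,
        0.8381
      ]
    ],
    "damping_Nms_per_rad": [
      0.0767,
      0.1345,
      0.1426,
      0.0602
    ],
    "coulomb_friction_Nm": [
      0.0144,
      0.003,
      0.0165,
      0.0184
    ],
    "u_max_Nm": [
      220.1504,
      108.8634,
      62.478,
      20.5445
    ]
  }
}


{"k":1,"q":[-0.8994,0.1876,-0.1801,0.0029],"qdot":[0.0142,0.2917,0.212,0.3477],"ee":[0.5457,0.5652,0.8326],"u":[0.0,0.0,0.0,0.0]}
{"k":2,"q":[-0.8993,0.191,-0.1776,0.0076],"qdot":[-0.0041,0.3919,0.2822,0.5779],"ee":[0.5476,0.5654,0.8312],"u":[0.0,0.0,0.0,0.0]}
{"k":3,"q":[-0.8994,0.1955,-0.1745,0.0144],"qdot":[-0.0215,0.4919,0.3407,0.7879],"ee":[0.5498,0.5658,0.8294],"u":[0.0,0.0,0.0,0.0]}
{"k":4,"q":[-0.8997,0.2009,-0.1708,0.0233],"qdot":[-0.0386,0.5917,0.3906,0.9827],"ee":[0.5524,0.5665,0.827],"u":[0.0,0.0,0.0,0.0]}
{"k":5,"q":[-0.9002,0.2073,-0.1667,0.034],"qdot":[-0.0559,0.6914,0.4342,1.1662],"ee":[0.5554,0.5674,0.8242],"u":[0.0,0.0,0.0,0.0]}
{"k":6,"q":[-0.9009,0.2147,-0.1622,0.0466],"qdot":[-0.0736,0.791,0.4732,1.3413],"ee":[0.5587,0.5686,0.8209],"u":[0.0,0.0,0.0,0.0]}
{"k":7,"q":[-0.9017,0.2231,-0.1572,0.0608],"qdot":[-0.092,0.8907,0.5089,1.5105],"ee":[0.5624,0.5701,0.817],"u":[0.0,0.0,0.0,0.0]}
{"k":8,"q":[-0.9027,0.2325,-0.152,0.0768],"qdot":[-0.1114,0.9907,0.5421,1.6757],"ee":[0.5665,0.5718,0.8126],"u":[0.0,0.0,0.0,0.0]}
{"k":9,"q":[-0.9039,0.2429,-0.1464,0.0943],"qdot":[-0.1318,1.091,0.5738,1.8383],"ee":[0.5709,0.5738,0.8077],"u":[0.0,0.0,0.0,0.0]}
{"k":10,"q":[-0.9053,0.2543,-0.1405,0.1135],"qdot":[-0.1536,1.1917,0.6046,1.9995],"ee":[0.5757,0.576,0.8022],"u":[0.0,0.0,0.0,0.0]}
{"k":11,"q":[-0.907,0.2668,-0.1343,0.1343],"qdot":[-0.1768,1.293,0.6348,2.16],"ee":[0.5809,0.5784,0.7961],"u":[0.0,0.0,0.0,0.0]}
{"k":12,"q":[-0.9089,0.2802,-0.1278,0.1567],"qdot":[-0.2017,1.3948,0.6648,2.3201],"ee":[0.5863,0.581,0.7894],"u":[0.0,0.0,0.0,0.0]}
{"k":13,"q":[-0.911,0.2947,-0.121,0.1807],"qdot":[-0.2283,1.4973,0.6949,2.4801],"ee":[0.5921,0.5838,0.7821],"u":[0.0,0.0,0.0,0.0]}
{"k":14,"q":[-0.9135,0.3101,-0.1139,0.2063],"qdot":[-0.257,1.6004,0.7252,2.6397],"ee":[0.5983,0.5869,0.7742],"u":[0.0,0.0,0.0,0.0]}
{"k":15,"q":[-0.9162,0.3267,-0.1065,0.2335],"qdot":[-0.2877,1.7041,0.7559,2.7988],"ee":[0.6047,0.5901,0.7656],"u":[0.0,0.0,0.0,0.0]}
{"k":16,"q":[-0.9192,0.3442,-0.0988,0.2623],"qdot":[-0.3208,1.8084,0.7869,2.9566],"ee":[0.6114,0.5934,0.7563],"u":[0.0,0.0,0.0,0.0]}
{"k":17,"q":[-0.9226,0.3628,-0.0908,0.2927],"qdot":[-0.3563,1.9133,0.8183,3.1126],"ee":[0.6184,0.5969,0.7463],"u":[0.0,0.0,0.0,0.0]}
{"k":18,"q":[-0.9264,0.3825,-0.0824,0.3245],"qdot":[-0.3944,2.0187,0.8503,3.2659],"ee":[0.6257,0.6005,0.7356],"u":[0.0,0.0,0.0,0.0]}
{"k":19,"q":[-0.9305,0.4032,-0.0738,0.358],"qdot":[-0.4354,2.1245,0.883,3.4155],"ee":[0.6332,0.6043,0.7242],"u":[0.0,0.0,0.0,0.0]}
{"k":20,"q":[-0.9351,0.425,-0.0648,0.3928],"qdot":[-0.4793,2.2304,0.9163,3.5603],"ee":[0.641,0.6081,0.7119],"u":[0.0,0.0,0.0,0.0]}
{"k":21,"q":[-0.9401,0.4478,-0.0554,0.4291],"qdot":[-0.5263,2.3365,0.9507,3.699],"ee":[0.649,0.6119,0.6989],"u":[0.0,0.0,0.0,0.0]}
{"k":22,"q":[-0.9456,0.4717,-0.0457,0.4668],"qdot":[-0.5767,2.4425,0.9863,3.8305],"ee":[0.6571,0.6159,0.685],"u":[0.0,0.0,0.0,0.0]}
{"k":23,"q":[-0.9516,0.4967,-0.0357,0.5057],"qdot":[-0.6305,2.5481,1.0236,3.9534],"ee":[0.6655,0.6198,0.6703],"u":[0.0,0.0,0.0,0.0]}
{"k":24,"q":[-0.9582,0.5227,-0.0253,0.5458],"qdot":[-0.688,2.6533,1.0631,4.0665],"ee":[0.674,0.6237,0.6546],"u":[0.0,0.0,0.0,0.0]}
{"k":25,"q":[-0.9654,0.5497,-0.0144,0.587],"qdot":[-0.7492,2.7576,1.1056,4.1683],"ee":[0.6826,0.6276,0.6381],"u":[0.0,0.0,0.0,0.0]}
{"k":26,"q":[-0.9732,0.5778,-0.0031,0.6292],"qdot":[-0.8143,2.8609,1.1517,4.2574],"ee":[0.6913,0.6314,0.6206],"u":[0.0,0.0,0.0,0.0]}
{"k":27,"q":[-0.9817,0.6069,0.0086,0.6721],"qdot":[-0.8835,2.9629,1.2026,4.3325],"ee":[0.7001,0.6351,0.6021],"u":[0.0,0.0,0.0,0.0]}
{"k":28,"q":[-0.9909,0.6371,0.0209,0.7158],"qdot":[-0.9568,3.0634,1.2591,4.392],"ee":[0.709,0.6387,0.5826],"u":[0.0,0.0,0.0,0.0]}
{"k":29,"q":[-1.0009,0.6682,0.0338,0.7599],"qdot":[-1.0344,3.1619,1.3226,4.4345],"ee":[0.7179,0.6422,0.562],"u":[0.0,0.0,0.0,0.0]}
{"k":30,"q":[-1.0116,0.7003,0.0474,0.8044],"qdot":[-1.1163,3.2584,1.3941,4.4582],"ee":[0.7268,0.6455,0.5404],"u":[0.0,0.0,0.0,0.0]}
{"k":31,"q":[-1.0232,0.7334,0.0617,0.849],"qdot":[-1.2025,3.3524,1.4749,4.4611],"ee":[0.7357,0.6485,0.5177],"u":[0.0,0.0,0.0,0.0]}
{"k":32,"q":[-1.0357,0.7673,0.0769,0.8935],"qdot":[-1.2931,3.4438,1.5658,4.4411],"ee":[0.7445,0.6513,0.4939],"u":[0.0,0.0,0.0,0.0]}
{"k":33,"q":[-1.0491,0.8022,0.0931,0.9377],"qdot":[-1.3879,3.5323,1.6675,4.3956],"ee":[0.7531,0.6539,0.4689],"u":[0.0,0.0,0.0,0.0]}
{"k":34,"q":[-1.0634,0.838,0.1103,0.9813],"qdot":[-1.4868,3.6177,1.7797,4.3214],"ee":[0.7617,0.6561,0.4427],"u":[0.0,0.0,0.0,0.0]}
{"k":35,"q":[-1.0788,0.8746,0.1287,1.0241],"qdot":[-1.5895,3.6996,1.9018,4.2148],"ee":[0.77,0.6579,0.4153],"u":[0.0,0.0,0.0,0.0]}
{"k":36,"q":[-1.0953,0.912,0.1484,1.0655],"qdot":[-1.6959,3.7777,2.0314,4.0712],"ee":[0.7781,0.6594,0.3866],"u":[0.0,0.0,0.0,0.0]}
{"k":37,"q":[-1.1128,0.9501,0.1694,1.1053],"qdot":[-1.8053,3.8518,2.1649,3.8853],"ee":[0.786,0.6604,0.3567],"u":[0.0,0.0,0.0,0.0]}
{"k":38,"q":[-1.1314,0.989,0.1917,1.1431],"qdot":[-1.9173,3.9212,2.2965,3.651],"ee":[0.7934,0.661,0.3255],"u":[0.0,0.0,0.0,0.0]}
{"k":39,"q":[-1.1511,1.0285,0.2153,1.1782],"qdot":[-2.0313,3.9852,2.4185,3.3613],"ee":[0.8005,0.661,0.2929],"u":[0.0,0.0,0.0,0.0]}
{"k":40,"q":[-1.172,1.0687,0.24,1.2101],"qdot":[-2.1467,4.0428,2.5208,3.0091],"ee":[0.8071,0.6605,0.259]}
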